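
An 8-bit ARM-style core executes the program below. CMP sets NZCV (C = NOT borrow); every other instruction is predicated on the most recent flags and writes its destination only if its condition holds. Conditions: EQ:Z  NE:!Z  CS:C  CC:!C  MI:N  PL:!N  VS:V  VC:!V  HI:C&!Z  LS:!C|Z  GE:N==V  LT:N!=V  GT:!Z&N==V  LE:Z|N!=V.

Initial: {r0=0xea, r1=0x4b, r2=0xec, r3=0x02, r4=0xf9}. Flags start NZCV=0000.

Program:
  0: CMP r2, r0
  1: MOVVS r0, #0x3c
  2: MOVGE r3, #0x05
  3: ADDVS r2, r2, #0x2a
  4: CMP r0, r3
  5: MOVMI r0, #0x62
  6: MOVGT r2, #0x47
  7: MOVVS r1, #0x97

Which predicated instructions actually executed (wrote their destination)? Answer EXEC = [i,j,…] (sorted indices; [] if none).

[0] flags=0010 → (cmp)
[1] flags=0010 VS?F → skip
[2] flags=0010 GE?T → r3=0x05
[3] flags=0010 VS?F → skip
[4] flags=1010 → (cmp)
[5] flags=1010 MI?T → r0=0x62
[6] flags=1010 GT?F → skip
[7] flags=1010 VS?F → skip

EXEC = [2,5]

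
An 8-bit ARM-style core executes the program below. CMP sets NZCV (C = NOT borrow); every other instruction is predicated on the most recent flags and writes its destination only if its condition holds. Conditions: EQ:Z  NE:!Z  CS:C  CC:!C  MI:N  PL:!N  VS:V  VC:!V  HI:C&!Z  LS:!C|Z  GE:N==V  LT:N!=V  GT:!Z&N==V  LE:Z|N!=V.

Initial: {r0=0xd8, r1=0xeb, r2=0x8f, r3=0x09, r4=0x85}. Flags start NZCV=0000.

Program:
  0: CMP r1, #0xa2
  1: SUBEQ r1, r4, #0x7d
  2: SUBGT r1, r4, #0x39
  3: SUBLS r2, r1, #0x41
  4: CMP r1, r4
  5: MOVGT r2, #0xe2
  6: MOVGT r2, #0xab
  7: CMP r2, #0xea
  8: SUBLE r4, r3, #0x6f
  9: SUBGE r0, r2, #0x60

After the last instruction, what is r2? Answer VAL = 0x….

[0] flags=0010 → (cmp)
[1] flags=0010 EQ?F → skip
[2] flags=0010 GT?T → r1=0x4c
[3] flags=0010 LS?F → skip
[4] flags=1001 → (cmp)
[5] flags=1001 GT?T → r2=0xe2
[6] flags=1001 GT?T → r2=0xab
[7] flags=1000 → (cmp)
[8] flags=1000 LE?T → r4=0x9a
[9] flags=1000 GE?F → skip

VAL = 0xab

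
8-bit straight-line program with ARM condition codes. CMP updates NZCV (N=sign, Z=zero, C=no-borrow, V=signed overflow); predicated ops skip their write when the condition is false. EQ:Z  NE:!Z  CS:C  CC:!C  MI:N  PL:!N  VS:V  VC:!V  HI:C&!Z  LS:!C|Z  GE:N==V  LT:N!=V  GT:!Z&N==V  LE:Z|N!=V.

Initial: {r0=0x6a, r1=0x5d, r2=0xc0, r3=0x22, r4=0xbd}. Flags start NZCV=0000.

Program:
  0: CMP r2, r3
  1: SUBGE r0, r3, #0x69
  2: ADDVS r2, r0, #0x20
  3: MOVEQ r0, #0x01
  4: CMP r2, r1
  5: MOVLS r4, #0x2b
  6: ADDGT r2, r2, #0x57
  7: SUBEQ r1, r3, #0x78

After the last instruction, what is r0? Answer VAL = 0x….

[0] flags=1010 → (cmp)
[1] flags=1010 GE?F → skip
[2] flags=1010 VS?F → skip
[3] flags=1010 EQ?F → skip
[4] flags=0011 → (cmp)
[5] flags=0011 LS?F → skip
[6] flags=0011 GT?F → skip
[7] flags=0011 EQ?F → skip

VAL = 0x6a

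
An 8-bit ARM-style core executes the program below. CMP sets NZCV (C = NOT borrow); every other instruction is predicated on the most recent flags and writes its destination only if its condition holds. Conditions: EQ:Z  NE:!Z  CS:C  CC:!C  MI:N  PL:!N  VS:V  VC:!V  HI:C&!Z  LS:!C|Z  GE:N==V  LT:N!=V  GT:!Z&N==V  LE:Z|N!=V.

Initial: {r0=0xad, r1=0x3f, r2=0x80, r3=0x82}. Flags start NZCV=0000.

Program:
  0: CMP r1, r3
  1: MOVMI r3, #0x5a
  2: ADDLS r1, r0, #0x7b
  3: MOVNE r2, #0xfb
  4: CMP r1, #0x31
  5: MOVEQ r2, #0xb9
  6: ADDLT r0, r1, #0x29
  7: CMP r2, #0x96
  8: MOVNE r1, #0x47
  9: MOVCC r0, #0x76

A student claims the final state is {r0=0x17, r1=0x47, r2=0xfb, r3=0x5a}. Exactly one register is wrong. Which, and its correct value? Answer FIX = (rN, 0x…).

FIX = (r0, 0x51)

[0] flags=1001 → (cmp)
[1] flags=1001 MI?T → r3=0x5a
[2] flags=1001 LS?T → r1=0x28
[3] flags=1001 NE?T → r2=0xfb
[4] flags=1000 → (cmp)
[5] flags=1000 EQ?F → skip
[6] flags=1000 LT?T → r0=0x51
[7] flags=0010 → (cmp)
[8] flags=0010 NE?T → r1=0x47
[9] flags=0010 CC?F → skip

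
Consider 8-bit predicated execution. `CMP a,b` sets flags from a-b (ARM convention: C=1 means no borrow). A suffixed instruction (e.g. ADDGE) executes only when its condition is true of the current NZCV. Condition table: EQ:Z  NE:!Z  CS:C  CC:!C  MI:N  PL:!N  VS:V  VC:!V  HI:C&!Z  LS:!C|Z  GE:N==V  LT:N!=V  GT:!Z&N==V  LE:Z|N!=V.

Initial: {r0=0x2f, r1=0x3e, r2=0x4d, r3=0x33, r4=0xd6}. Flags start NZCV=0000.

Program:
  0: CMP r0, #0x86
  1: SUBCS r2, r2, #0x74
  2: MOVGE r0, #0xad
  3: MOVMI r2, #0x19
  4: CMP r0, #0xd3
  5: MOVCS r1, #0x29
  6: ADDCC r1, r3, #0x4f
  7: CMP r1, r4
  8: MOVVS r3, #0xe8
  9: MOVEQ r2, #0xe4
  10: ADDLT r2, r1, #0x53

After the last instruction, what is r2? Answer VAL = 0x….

VAL = 0xd5

[0] flags=1001 → (cmp)
[1] flags=1001 CS?F → skip
[2] flags=1001 GE?T → r0=0xad
[3] flags=1001 MI?T → r2=0x19
[4] flags=1000 → (cmp)
[5] flags=1000 CS?F → skip
[6] flags=1000 CC?T → r1=0x82
[7] flags=1000 → (cmp)
[8] flags=1000 VS?F → skip
[9] flags=1000 EQ?F → skip
[10] flags=1000 LT?T → r2=0xd5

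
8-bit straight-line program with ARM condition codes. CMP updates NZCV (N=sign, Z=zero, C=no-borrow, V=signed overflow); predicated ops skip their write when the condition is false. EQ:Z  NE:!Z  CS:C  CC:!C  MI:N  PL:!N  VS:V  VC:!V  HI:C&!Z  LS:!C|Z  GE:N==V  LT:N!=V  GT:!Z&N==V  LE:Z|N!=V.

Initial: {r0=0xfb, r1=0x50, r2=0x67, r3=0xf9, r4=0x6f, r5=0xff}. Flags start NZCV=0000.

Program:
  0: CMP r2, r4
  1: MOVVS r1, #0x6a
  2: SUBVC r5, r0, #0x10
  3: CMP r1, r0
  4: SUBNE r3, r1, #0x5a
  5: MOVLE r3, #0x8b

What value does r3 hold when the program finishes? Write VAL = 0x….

VAL = 0xf6

0: ✓ CMP  NZCV=1000
1: · MOVVS
2: ✓ SUBVC  r5←0xeb
3: ✓ CMP  NZCV=0000
4: ✓ SUBNE  r3←0xf6
5: · MOVLE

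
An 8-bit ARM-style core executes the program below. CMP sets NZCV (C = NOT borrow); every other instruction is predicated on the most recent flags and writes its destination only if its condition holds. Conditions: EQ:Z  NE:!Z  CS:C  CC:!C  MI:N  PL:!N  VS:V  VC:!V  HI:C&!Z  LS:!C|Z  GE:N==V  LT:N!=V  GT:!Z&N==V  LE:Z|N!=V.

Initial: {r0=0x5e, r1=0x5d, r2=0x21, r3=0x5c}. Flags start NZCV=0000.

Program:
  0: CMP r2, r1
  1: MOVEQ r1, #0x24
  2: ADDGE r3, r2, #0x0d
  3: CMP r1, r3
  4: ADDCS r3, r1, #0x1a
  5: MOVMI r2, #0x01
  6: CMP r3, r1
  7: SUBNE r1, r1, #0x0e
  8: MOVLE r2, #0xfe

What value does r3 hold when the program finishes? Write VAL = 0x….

VAL = 0x77

[0] flags=1000 → (cmp)
[1] flags=1000 EQ?F → skip
[2] flags=1000 GE?F → skip
[3] flags=0010 → (cmp)
[4] flags=0010 CS?T → r3=0x77
[5] flags=0010 MI?F → skip
[6] flags=0010 → (cmp)
[7] flags=0010 NE?T → r1=0x4f
[8] flags=0010 LE?F → skip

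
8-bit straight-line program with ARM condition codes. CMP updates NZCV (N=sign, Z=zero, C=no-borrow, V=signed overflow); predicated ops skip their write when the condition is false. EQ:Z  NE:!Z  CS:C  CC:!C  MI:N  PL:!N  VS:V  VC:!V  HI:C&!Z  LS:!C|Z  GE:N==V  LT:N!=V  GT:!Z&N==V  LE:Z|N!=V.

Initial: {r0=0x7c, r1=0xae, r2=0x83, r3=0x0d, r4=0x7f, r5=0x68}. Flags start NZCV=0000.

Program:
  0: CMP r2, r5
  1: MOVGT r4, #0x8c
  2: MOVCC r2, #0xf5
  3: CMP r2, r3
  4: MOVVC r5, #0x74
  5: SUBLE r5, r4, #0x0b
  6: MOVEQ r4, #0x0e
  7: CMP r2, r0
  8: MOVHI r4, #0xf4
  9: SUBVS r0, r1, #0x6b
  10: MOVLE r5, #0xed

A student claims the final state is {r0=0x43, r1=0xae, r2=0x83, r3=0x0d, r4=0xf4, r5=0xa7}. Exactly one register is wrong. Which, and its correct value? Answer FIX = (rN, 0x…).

0: ✓ CMP  NZCV=0011
1: · MOVGT
2: · MOVCC
3: ✓ CMP  NZCV=0011
4: · MOVVC
5: ✓ SUBLE  r5←0x74
6: · MOVEQ
7: ✓ CMP  NZCV=0011
8: ✓ MOVHI  r4←0xf4
9: ✓ SUBVS  r0←0x43
10: ✓ MOVLE  r5←0xed

FIX = (r5, 0xed)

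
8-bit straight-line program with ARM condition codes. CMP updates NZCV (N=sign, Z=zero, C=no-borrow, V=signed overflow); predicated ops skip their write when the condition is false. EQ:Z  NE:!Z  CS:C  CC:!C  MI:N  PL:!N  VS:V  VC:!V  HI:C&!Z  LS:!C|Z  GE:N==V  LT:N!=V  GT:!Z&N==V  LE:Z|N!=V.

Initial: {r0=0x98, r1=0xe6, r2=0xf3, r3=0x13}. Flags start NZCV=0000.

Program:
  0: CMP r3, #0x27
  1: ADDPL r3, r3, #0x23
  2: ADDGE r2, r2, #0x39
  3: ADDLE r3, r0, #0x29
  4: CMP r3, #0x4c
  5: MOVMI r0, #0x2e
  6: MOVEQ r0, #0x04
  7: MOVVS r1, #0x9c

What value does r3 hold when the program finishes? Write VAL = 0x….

0: ✓ CMP  NZCV=1000
1: · ADDPL
2: · ADDGE
3: ✓ ADDLE  r3←0xc1
4: ✓ CMP  NZCV=0011
5: · MOVMI
6: · MOVEQ
7: ✓ MOVVS  r1←0x9c

VAL = 0xc1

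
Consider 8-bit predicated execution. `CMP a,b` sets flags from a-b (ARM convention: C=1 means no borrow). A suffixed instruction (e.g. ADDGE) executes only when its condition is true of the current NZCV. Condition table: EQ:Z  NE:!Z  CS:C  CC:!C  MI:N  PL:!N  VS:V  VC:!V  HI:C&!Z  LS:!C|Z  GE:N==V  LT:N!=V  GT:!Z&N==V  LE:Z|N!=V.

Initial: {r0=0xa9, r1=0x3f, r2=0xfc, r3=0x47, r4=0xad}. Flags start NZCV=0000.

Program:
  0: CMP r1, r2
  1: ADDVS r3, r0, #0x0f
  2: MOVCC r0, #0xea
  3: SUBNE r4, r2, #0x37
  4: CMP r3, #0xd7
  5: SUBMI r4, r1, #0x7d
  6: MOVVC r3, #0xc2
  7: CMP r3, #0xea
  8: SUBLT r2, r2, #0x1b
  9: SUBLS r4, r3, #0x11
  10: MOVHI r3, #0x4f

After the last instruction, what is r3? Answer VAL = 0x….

VAL = 0xc2

0: ✓ CMP  NZCV=0000
1: · ADDVS
2: ✓ MOVCC  r0←0xea
3: ✓ SUBNE  r4←0xc5
4: ✓ CMP  NZCV=0000
5: · SUBMI
6: ✓ MOVVC  r3←0xc2
7: ✓ CMP  NZCV=1000
8: ✓ SUBLT  r2←0xe1
9: ✓ SUBLS  r4←0xb1
10: · MOVHI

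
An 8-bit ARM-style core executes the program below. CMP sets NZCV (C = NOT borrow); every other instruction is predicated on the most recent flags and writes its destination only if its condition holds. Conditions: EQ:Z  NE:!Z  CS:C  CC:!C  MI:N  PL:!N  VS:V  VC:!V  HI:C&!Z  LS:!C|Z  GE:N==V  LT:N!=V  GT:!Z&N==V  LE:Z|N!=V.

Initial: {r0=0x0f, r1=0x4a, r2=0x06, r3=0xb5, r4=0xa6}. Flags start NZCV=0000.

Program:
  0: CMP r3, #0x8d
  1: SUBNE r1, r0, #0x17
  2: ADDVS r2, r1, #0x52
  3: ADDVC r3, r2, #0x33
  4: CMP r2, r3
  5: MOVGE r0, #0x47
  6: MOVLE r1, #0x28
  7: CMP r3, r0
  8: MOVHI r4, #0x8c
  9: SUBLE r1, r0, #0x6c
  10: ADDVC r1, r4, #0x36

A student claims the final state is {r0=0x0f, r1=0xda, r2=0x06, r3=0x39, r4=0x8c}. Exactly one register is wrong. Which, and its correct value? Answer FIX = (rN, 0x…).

FIX = (r1, 0xc2)

[0] flags=0010 → (cmp)
[1] flags=0010 NE?T → r1=0xf8
[2] flags=0010 VS?F → skip
[3] flags=0010 VC?T → r3=0x39
[4] flags=1000 → (cmp)
[5] flags=1000 GE?F → skip
[6] flags=1000 LE?T → r1=0x28
[7] flags=0010 → (cmp)
[8] flags=0010 HI?T → r4=0x8c
[9] flags=0010 LE?F → skip
[10] flags=0010 VC?T → r1=0xc2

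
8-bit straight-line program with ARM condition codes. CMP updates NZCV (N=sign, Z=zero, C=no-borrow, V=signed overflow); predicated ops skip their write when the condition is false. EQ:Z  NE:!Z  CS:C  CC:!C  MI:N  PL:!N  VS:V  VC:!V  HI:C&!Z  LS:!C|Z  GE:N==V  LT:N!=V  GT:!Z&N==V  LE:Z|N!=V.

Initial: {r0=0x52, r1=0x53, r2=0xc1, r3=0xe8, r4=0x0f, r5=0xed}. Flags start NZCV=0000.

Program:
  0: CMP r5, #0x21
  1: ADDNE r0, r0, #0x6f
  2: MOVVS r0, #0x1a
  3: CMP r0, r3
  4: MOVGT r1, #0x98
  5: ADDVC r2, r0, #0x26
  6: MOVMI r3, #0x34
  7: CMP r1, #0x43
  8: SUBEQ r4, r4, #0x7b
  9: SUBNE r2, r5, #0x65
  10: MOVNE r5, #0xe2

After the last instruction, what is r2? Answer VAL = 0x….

VAL = 0x88

0: ✓ CMP  NZCV=1010
1: ✓ ADDNE  r0←0xc1
2: · MOVVS
3: ✓ CMP  NZCV=1000
4: · MOVGT
5: ✓ ADDVC  r2←0xe7
6: ✓ MOVMI  r3←0x34
7: ✓ CMP  NZCV=0010
8: · SUBEQ
9: ✓ SUBNE  r2←0x88
10: ✓ MOVNE  r5←0xe2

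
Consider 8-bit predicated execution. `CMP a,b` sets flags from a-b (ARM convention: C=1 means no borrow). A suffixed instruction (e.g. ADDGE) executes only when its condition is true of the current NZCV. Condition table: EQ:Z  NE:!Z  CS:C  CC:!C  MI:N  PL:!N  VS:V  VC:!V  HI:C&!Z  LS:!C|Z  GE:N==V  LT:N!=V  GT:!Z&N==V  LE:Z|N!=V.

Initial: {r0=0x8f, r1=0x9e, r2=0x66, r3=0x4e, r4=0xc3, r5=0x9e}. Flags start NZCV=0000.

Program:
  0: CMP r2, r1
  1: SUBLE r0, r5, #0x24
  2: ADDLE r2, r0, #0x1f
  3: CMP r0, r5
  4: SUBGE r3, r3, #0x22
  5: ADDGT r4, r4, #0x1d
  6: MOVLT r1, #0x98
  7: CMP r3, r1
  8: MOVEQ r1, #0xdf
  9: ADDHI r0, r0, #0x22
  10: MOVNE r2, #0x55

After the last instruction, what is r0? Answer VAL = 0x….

VAL = 0x8f

0: ✓ CMP  NZCV=1001
1: · SUBLE
2: · ADDLE
3: ✓ CMP  NZCV=1000
4: · SUBGE
5: · ADDGT
6: ✓ MOVLT  r1←0x98
7: ✓ CMP  NZCV=1001
8: · MOVEQ
9: · ADDHI
10: ✓ MOVNE  r2←0x55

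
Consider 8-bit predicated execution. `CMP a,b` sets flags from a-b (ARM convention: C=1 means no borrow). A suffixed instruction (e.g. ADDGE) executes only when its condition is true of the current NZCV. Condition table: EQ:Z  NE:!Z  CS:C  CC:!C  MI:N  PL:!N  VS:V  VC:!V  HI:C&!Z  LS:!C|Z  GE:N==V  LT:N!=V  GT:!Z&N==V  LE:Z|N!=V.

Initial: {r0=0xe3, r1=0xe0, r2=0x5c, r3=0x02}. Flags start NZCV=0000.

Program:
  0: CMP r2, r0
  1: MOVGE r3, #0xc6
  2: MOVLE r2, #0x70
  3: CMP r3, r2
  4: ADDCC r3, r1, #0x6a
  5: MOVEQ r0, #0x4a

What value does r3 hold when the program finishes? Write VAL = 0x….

0: ✓ CMP  NZCV=0000
1: ✓ MOVGE  r3←0xc6
2: · MOVLE
3: ✓ CMP  NZCV=0011
4: · ADDCC
5: · MOVEQ

VAL = 0xc6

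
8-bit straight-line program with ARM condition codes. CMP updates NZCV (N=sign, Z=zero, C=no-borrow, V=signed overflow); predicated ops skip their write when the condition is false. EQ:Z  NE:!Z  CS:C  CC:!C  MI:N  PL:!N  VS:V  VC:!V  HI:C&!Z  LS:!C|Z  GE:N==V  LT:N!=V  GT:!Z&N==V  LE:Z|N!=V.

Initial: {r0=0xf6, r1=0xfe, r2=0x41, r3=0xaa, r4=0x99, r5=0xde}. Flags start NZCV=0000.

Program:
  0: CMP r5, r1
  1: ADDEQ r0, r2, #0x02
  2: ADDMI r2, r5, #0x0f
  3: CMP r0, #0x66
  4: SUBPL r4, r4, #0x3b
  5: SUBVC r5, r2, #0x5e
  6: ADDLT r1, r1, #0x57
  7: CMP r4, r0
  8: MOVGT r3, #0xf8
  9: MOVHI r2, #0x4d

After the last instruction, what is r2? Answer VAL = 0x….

VAL = 0xed

[0] flags=1000 → (cmp)
[1] flags=1000 EQ?F → skip
[2] flags=1000 MI?T → r2=0xed
[3] flags=1010 → (cmp)
[4] flags=1010 PL?F → skip
[5] flags=1010 VC?T → r5=0x8f
[6] flags=1010 LT?T → r1=0x55
[7] flags=1000 → (cmp)
[8] flags=1000 GT?F → skip
[9] flags=1000 HI?F → skip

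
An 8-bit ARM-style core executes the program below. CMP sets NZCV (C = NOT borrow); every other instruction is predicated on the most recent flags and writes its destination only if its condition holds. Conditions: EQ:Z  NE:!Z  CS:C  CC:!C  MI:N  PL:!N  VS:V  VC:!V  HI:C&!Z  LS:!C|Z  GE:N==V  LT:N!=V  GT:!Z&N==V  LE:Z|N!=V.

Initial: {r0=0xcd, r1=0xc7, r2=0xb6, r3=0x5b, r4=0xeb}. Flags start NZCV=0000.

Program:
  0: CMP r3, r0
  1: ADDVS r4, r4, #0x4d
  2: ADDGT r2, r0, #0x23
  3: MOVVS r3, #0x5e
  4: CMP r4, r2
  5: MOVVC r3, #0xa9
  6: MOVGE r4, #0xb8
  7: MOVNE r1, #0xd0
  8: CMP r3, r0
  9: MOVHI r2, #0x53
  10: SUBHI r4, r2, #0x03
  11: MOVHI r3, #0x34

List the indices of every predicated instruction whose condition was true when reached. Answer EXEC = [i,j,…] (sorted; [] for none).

EXEC = [1,2,3,5,6,7]

0: ✓ CMP  NZCV=1001
1: ✓ ADDVS  r4←0x38
2: ✓ ADDGT  r2←0xf0
3: ✓ MOVVS  r3←0x5e
4: ✓ CMP  NZCV=0000
5: ✓ MOVVC  r3←0xa9
6: ✓ MOVGE  r4←0xb8
7: ✓ MOVNE  r1←0xd0
8: ✓ CMP  NZCV=1000
9: · MOVHI
10: · SUBHI
11: · MOVHI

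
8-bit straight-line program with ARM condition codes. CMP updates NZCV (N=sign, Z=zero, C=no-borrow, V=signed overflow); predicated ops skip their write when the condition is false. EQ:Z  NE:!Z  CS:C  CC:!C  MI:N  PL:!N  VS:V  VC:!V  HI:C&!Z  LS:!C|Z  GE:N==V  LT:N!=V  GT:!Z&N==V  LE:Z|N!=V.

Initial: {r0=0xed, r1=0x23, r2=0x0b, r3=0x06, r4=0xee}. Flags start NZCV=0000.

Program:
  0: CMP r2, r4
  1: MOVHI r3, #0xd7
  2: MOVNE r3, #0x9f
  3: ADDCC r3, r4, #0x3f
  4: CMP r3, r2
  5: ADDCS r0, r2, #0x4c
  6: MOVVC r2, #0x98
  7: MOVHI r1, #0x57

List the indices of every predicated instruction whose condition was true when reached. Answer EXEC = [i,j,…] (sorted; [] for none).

[0] flags=0000 → (cmp)
[1] flags=0000 HI?F → skip
[2] flags=0000 NE?T → r3=0x9f
[3] flags=0000 CC?T → r3=0x2d
[4] flags=0010 → (cmp)
[5] flags=0010 CS?T → r0=0x57
[6] flags=0010 VC?T → r2=0x98
[7] flags=0010 HI?T → r1=0x57

EXEC = [2,3,5,6,7]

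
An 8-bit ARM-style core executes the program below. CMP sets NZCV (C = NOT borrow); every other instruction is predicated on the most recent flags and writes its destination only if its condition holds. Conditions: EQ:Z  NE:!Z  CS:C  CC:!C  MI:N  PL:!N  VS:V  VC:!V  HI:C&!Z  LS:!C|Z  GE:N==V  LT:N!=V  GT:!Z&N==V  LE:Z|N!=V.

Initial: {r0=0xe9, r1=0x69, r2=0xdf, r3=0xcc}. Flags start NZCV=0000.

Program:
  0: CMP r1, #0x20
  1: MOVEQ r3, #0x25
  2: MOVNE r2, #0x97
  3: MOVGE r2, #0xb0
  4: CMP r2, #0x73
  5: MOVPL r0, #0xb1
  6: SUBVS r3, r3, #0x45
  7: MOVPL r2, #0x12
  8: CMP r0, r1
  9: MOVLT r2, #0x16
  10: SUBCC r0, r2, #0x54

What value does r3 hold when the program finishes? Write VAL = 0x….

VAL = 0x87

0: ✓ CMP  NZCV=0010
1: · MOVEQ
2: ✓ MOVNE  r2←0x97
3: ✓ MOVGE  r2←0xb0
4: ✓ CMP  NZCV=0011
5: ✓ MOVPL  r0←0xb1
6: ✓ SUBVS  r3←0x87
7: ✓ MOVPL  r2←0x12
8: ✓ CMP  NZCV=0011
9: ✓ MOVLT  r2←0x16
10: · SUBCC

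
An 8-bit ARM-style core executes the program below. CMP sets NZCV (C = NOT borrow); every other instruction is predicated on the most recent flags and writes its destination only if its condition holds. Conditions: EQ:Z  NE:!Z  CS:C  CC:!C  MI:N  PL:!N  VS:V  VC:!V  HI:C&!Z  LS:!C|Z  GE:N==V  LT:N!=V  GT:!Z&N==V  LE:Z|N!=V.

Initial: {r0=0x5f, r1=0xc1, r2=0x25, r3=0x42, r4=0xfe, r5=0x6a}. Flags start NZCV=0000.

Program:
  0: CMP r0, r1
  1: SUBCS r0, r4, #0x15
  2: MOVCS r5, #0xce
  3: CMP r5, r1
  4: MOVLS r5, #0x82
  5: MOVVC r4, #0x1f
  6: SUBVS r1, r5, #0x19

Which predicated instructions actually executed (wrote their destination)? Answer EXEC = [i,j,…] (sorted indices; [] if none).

[0] flags=1001 → (cmp)
[1] flags=1001 CS?F → skip
[2] flags=1001 CS?F → skip
[3] flags=1001 → (cmp)
[4] flags=1001 LS?T → r5=0x82
[5] flags=1001 VC?F → skip
[6] flags=1001 VS?T → r1=0x69

EXEC = [4,6]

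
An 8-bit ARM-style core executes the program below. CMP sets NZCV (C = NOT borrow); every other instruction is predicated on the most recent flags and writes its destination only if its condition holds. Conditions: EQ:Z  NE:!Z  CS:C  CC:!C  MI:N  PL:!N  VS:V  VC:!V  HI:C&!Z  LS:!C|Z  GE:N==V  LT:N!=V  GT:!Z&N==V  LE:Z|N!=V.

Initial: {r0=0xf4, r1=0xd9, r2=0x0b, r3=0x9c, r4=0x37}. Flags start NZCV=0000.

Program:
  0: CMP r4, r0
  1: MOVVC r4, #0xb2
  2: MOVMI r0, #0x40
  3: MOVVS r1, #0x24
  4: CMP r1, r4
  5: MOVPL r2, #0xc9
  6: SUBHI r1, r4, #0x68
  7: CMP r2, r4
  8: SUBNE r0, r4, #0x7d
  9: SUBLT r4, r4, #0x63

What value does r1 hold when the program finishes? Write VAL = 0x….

0: ✓ CMP  NZCV=0000
1: ✓ MOVVC  r4←0xb2
2: · MOVMI
3: · MOVVS
4: ✓ CMP  NZCV=0010
5: ✓ MOVPL  r2←0xc9
6: ✓ SUBHI  r1←0x4a
7: ✓ CMP  NZCV=0010
8: ✓ SUBNE  r0←0x35
9: · SUBLT

VAL = 0x4a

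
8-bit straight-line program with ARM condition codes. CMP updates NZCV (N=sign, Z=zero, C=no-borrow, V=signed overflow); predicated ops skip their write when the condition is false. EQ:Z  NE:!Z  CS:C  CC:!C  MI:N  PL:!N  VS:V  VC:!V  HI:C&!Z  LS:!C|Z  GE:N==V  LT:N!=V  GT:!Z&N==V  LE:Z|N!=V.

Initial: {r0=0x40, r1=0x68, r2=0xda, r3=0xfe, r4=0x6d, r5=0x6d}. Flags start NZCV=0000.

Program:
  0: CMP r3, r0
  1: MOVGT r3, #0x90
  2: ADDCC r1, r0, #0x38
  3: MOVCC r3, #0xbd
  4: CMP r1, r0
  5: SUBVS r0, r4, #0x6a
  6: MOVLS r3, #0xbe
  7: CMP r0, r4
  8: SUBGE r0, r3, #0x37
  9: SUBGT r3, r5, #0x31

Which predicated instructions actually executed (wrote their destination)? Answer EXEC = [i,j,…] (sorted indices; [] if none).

EXEC = []

[0] flags=1010 → (cmp)
[1] flags=1010 GT?F → skip
[2] flags=1010 CC?F → skip
[3] flags=1010 CC?F → skip
[4] flags=0010 → (cmp)
[5] flags=0010 VS?F → skip
[6] flags=0010 LS?F → skip
[7] flags=1000 → (cmp)
[8] flags=1000 GE?F → skip
[9] flags=1000 GT?F → skip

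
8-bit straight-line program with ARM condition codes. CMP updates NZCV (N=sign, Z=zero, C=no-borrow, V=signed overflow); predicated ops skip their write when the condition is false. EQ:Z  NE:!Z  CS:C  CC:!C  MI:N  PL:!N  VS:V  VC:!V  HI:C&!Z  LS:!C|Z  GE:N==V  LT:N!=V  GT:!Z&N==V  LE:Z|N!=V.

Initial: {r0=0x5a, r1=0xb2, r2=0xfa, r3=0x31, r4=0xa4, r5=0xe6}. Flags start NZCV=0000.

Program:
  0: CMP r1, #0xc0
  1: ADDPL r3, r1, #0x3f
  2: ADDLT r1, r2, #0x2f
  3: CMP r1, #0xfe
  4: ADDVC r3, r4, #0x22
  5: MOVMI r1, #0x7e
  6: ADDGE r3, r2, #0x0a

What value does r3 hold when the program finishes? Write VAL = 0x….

0: ✓ CMP  NZCV=1000
1: · ADDPL
2: ✓ ADDLT  r1←0x29
3: ✓ CMP  NZCV=0000
4: ✓ ADDVC  r3←0xc6
5: · MOVMI
6: ✓ ADDGE  r3←0x04

VAL = 0x04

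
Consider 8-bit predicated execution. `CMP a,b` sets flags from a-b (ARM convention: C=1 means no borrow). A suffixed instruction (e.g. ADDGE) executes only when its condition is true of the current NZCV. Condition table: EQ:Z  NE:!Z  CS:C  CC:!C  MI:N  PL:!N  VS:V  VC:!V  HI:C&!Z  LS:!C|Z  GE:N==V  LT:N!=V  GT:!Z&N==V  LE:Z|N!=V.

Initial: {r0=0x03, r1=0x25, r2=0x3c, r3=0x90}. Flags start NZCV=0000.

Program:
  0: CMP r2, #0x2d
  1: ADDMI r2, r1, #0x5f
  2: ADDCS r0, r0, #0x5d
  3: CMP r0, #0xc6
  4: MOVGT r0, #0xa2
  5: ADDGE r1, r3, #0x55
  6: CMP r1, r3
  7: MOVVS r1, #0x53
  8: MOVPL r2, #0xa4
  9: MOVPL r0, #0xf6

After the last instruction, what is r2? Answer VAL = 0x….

VAL = 0xa4

0: ✓ CMP  NZCV=0010
1: · ADDMI
2: ✓ ADDCS  r0←0x60
3: ✓ CMP  NZCV=1001
4: ✓ MOVGT  r0←0xa2
5: ✓ ADDGE  r1←0xe5
6: ✓ CMP  NZCV=0010
7: · MOVVS
8: ✓ MOVPL  r2←0xa4
9: ✓ MOVPL  r0←0xf6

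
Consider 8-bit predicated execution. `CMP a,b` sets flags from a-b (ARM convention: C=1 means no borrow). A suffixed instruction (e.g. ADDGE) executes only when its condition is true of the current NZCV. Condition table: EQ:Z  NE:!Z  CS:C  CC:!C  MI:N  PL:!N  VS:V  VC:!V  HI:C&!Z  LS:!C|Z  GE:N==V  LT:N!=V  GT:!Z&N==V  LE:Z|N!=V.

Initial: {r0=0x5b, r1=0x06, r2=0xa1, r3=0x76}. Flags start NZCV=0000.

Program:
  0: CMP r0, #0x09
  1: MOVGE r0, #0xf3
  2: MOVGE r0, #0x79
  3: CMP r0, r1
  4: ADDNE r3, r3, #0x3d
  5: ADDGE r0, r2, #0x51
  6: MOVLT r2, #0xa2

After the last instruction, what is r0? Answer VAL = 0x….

VAL = 0xf2

0: ✓ CMP  NZCV=0010
1: ✓ MOVGE  r0←0xf3
2: ✓ MOVGE  r0←0x79
3: ✓ CMP  NZCV=0010
4: ✓ ADDNE  r3←0xb3
5: ✓ ADDGE  r0←0xf2
6: · MOVLT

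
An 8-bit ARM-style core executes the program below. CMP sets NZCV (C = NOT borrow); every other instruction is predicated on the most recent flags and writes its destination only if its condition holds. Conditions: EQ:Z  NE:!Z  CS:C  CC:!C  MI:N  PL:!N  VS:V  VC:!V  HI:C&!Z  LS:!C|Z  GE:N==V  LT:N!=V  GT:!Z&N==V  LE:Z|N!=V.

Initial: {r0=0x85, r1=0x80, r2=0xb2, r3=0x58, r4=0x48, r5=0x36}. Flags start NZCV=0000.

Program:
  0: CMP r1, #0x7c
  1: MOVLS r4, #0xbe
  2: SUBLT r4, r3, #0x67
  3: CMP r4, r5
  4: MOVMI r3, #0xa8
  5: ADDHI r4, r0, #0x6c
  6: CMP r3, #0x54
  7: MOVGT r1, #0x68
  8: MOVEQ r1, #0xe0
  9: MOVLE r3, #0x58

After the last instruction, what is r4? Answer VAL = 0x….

VAL = 0xf1

[0] flags=0011 → (cmp)
[1] flags=0011 LS?F → skip
[2] flags=0011 LT?T → r4=0xf1
[3] flags=1010 → (cmp)
[4] flags=1010 MI?T → r3=0xa8
[5] flags=1010 HI?T → r4=0xf1
[6] flags=0011 → (cmp)
[7] flags=0011 GT?F → skip
[8] flags=0011 EQ?F → skip
[9] flags=0011 LE?T → r3=0x58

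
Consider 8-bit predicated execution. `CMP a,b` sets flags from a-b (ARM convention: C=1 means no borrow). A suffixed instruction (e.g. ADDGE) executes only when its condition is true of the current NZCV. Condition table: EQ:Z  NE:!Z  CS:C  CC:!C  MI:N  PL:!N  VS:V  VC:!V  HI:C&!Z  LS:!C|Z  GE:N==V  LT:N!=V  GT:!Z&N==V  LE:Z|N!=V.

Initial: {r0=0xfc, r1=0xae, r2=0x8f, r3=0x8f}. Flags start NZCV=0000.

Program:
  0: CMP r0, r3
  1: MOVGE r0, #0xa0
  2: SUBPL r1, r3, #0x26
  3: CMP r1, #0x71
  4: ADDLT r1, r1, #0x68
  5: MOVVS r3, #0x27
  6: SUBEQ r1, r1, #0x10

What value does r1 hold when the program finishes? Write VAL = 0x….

VAL = 0xd1

[0] flags=0010 → (cmp)
[1] flags=0010 GE?T → r0=0xa0
[2] flags=0010 PL?T → r1=0x69
[3] flags=1000 → (cmp)
[4] flags=1000 LT?T → r1=0xd1
[5] flags=1000 VS?F → skip
[6] flags=1000 EQ?F → skip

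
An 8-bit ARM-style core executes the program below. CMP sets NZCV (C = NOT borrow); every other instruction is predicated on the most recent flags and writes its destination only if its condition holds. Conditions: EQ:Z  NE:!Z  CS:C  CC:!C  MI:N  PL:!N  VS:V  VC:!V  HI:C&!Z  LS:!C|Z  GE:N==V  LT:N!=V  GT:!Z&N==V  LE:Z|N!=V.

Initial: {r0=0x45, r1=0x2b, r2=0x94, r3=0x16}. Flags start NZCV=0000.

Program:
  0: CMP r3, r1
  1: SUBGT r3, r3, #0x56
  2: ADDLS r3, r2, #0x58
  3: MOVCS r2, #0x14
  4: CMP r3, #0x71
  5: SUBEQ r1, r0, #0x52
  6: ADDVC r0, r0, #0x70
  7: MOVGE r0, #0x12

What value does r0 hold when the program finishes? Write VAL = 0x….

[0] flags=1000 → (cmp)
[1] flags=1000 GT?F → skip
[2] flags=1000 LS?T → r3=0xec
[3] flags=1000 CS?F → skip
[4] flags=0011 → (cmp)
[5] flags=0011 EQ?F → skip
[6] flags=0011 VC?F → skip
[7] flags=0011 GE?F → skip

VAL = 0x45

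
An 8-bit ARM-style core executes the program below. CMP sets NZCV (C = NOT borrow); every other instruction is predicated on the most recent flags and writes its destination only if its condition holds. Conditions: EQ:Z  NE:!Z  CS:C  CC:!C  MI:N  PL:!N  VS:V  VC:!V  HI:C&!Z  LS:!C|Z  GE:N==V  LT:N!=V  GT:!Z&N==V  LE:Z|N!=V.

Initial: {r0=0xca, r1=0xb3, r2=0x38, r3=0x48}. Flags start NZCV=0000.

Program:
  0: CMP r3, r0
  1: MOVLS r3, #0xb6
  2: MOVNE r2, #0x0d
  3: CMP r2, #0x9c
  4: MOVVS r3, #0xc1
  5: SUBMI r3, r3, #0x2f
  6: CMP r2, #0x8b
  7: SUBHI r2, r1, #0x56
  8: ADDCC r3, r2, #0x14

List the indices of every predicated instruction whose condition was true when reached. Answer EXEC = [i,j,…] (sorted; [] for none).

EXEC = [1,2,8]

0: ✓ CMP  NZCV=0000
1: ✓ MOVLS  r3←0xb6
2: ✓ MOVNE  r2←0x0d
3: ✓ CMP  NZCV=0000
4: · MOVVS
5: · SUBMI
6: ✓ CMP  NZCV=1001
7: · SUBHI
8: ✓ ADDCC  r3←0x21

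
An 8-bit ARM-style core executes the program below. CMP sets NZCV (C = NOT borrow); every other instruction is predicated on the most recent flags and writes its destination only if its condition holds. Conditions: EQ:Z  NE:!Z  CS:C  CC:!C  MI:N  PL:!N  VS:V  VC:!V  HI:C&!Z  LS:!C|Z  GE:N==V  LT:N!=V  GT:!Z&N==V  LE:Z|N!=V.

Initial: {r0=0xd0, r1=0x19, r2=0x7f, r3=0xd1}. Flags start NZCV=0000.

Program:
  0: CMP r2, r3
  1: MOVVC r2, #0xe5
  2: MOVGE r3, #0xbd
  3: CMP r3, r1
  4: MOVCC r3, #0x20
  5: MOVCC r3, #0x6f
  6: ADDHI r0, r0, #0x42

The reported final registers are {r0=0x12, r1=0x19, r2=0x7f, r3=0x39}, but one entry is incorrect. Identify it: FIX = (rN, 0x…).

FIX = (r3, 0xbd)

[0] flags=1001 → (cmp)
[1] flags=1001 VC?F → skip
[2] flags=1001 GE?T → r3=0xbd
[3] flags=1010 → (cmp)
[4] flags=1010 CC?F → skip
[5] flags=1010 CC?F → skip
[6] flags=1010 HI?T → r0=0x12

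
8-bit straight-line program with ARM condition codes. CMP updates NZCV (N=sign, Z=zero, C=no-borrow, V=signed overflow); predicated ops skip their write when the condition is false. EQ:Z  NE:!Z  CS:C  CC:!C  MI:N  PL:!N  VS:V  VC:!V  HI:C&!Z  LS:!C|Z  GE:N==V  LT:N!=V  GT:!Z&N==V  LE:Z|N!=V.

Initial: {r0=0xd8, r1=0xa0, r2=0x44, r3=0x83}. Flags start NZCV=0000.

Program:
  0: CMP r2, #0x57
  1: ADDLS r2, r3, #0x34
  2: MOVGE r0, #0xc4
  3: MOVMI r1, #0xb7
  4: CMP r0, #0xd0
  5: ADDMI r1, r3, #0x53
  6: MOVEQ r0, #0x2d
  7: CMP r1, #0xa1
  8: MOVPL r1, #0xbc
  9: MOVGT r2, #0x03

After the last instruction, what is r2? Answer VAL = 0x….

VAL = 0x03

[0] flags=1000 → (cmp)
[1] flags=1000 LS?T → r2=0xb7
[2] flags=1000 GE?F → skip
[3] flags=1000 MI?T → r1=0xb7
[4] flags=0010 → (cmp)
[5] flags=0010 MI?F → skip
[6] flags=0010 EQ?F → skip
[7] flags=0010 → (cmp)
[8] flags=0010 PL?T → r1=0xbc
[9] flags=0010 GT?T → r2=0x03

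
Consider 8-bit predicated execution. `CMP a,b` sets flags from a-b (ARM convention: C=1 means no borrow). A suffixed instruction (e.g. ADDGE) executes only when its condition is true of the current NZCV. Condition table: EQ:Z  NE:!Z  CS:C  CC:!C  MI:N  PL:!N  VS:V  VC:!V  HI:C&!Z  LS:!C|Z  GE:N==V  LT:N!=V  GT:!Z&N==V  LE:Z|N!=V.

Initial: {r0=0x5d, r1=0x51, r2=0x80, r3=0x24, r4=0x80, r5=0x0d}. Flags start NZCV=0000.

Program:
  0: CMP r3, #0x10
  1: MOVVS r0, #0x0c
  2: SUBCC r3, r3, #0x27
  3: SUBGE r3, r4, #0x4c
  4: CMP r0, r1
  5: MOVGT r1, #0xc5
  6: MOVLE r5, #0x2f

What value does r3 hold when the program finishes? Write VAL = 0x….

[0] flags=0010 → (cmp)
[1] flags=0010 VS?F → skip
[2] flags=0010 CC?F → skip
[3] flags=0010 GE?T → r3=0x34
[4] flags=0010 → (cmp)
[5] flags=0010 GT?T → r1=0xc5
[6] flags=0010 LE?F → skip

VAL = 0x34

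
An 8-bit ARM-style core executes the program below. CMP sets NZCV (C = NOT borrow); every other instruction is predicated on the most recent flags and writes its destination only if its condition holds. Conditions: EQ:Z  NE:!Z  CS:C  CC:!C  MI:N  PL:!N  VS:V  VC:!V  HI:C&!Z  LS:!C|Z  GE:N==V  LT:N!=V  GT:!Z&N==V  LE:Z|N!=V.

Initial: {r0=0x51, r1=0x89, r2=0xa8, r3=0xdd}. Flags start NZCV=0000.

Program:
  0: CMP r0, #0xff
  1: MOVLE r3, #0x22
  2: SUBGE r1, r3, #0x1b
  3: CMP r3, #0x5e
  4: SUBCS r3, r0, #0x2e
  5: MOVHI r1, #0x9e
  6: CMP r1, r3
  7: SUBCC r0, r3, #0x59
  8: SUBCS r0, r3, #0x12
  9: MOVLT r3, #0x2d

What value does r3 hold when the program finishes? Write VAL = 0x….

VAL = 0x2d

[0] flags=0000 → (cmp)
[1] flags=0000 LE?F → skip
[2] flags=0000 GE?T → r1=0xc2
[3] flags=0011 → (cmp)
[4] flags=0011 CS?T → r3=0x23
[5] flags=0011 HI?T → r1=0x9e
[6] flags=0011 → (cmp)
[7] flags=0011 CC?F → skip
[8] flags=0011 CS?T → r0=0x11
[9] flags=0011 LT?T → r3=0x2d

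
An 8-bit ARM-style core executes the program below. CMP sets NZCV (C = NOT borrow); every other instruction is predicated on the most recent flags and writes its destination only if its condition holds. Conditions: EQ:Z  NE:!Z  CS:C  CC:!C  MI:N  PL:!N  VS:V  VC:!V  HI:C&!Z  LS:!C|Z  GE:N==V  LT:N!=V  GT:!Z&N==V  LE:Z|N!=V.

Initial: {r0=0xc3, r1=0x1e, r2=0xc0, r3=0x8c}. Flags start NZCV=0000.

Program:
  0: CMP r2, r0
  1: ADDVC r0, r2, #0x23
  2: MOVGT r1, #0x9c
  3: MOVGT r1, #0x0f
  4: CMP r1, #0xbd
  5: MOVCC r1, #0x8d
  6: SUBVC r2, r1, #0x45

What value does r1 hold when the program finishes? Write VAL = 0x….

[0] flags=1000 → (cmp)
[1] flags=1000 VC?T → r0=0xe3
[2] flags=1000 GT?F → skip
[3] flags=1000 GT?F → skip
[4] flags=0000 → (cmp)
[5] flags=0000 CC?T → r1=0x8d
[6] flags=0000 VC?T → r2=0x48

VAL = 0x8d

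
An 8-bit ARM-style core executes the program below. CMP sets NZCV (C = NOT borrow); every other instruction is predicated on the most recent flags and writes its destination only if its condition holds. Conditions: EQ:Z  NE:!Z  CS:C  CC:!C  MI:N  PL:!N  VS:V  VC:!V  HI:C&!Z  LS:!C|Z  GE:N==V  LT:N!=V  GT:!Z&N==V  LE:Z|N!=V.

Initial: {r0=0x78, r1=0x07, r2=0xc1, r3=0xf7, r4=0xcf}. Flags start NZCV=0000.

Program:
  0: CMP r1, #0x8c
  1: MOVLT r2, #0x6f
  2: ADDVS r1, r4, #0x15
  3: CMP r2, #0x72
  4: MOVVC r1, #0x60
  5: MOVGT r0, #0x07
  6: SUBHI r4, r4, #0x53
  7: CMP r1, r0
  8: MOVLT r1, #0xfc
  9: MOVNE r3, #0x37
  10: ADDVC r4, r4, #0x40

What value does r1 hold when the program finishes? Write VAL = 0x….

VAL = 0xfc

[0] flags=0000 → (cmp)
[1] flags=0000 LT?F → skip
[2] flags=0000 VS?F → skip
[3] flags=0011 → (cmp)
[4] flags=0011 VC?F → skip
[5] flags=0011 GT?F → skip
[6] flags=0011 HI?T → r4=0x7c
[7] flags=1000 → (cmp)
[8] flags=1000 LT?T → r1=0xfc
[9] flags=1000 NE?T → r3=0x37
[10] flags=1000 VC?T → r4=0xbc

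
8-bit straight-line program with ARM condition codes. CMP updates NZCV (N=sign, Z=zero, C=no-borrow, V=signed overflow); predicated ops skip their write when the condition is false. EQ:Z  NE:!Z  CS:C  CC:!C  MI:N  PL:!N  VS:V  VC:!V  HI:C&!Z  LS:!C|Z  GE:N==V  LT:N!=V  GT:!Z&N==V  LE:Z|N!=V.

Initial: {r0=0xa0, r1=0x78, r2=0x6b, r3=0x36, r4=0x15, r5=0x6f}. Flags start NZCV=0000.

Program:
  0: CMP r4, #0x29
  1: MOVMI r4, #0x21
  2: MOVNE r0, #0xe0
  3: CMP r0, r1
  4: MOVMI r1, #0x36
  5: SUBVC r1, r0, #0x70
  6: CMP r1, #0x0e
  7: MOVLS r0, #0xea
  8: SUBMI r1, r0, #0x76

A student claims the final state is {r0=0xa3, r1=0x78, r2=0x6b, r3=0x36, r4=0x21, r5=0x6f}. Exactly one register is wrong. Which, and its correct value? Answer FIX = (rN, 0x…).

FIX = (r0, 0xe0)

0: ✓ CMP  NZCV=1000
1: ✓ MOVMI  r4←0x21
2: ✓ MOVNE  r0←0xe0
3: ✓ CMP  NZCV=0011
4: · MOVMI
5: · SUBVC
6: ✓ CMP  NZCV=0010
7: · MOVLS
8: · SUBMI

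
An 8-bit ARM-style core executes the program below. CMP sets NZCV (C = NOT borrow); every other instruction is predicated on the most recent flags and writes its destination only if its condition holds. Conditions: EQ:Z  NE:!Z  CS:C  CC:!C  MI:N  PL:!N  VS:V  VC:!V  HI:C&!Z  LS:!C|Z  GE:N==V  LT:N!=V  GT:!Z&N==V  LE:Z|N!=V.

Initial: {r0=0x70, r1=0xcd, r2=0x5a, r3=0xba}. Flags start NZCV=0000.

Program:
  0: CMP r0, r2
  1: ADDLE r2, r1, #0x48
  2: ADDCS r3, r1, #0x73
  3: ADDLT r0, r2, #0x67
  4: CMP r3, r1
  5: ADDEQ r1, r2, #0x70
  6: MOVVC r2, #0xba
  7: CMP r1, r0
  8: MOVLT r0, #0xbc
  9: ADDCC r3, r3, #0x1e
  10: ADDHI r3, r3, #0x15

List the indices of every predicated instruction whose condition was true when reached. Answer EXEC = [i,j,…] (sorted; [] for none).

[0] flags=0010 → (cmp)
[1] flags=0010 LE?F → skip
[2] flags=0010 CS?T → r3=0x40
[3] flags=0010 LT?F → skip
[4] flags=0000 → (cmp)
[5] flags=0000 EQ?F → skip
[6] flags=0000 VC?T → r2=0xba
[7] flags=0011 → (cmp)
[8] flags=0011 LT?T → r0=0xbc
[9] flags=0011 CC?F → skip
[10] flags=0011 HI?T → r3=0x55

EXEC = [2,6,8,10]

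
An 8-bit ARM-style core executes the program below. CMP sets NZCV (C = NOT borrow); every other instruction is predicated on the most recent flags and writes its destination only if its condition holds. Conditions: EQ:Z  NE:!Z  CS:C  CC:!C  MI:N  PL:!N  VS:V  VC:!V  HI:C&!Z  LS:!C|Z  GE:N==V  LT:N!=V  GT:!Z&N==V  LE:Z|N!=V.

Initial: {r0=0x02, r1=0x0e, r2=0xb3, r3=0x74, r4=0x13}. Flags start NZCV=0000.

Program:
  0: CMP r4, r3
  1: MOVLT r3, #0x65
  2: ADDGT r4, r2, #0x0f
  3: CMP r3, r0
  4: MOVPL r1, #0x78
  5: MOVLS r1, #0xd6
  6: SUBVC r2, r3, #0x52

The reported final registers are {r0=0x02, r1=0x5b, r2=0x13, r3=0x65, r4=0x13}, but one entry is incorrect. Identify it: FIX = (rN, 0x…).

0: ✓ CMP  NZCV=1000
1: ✓ MOVLT  r3←0x65
2: · ADDGT
3: ✓ CMP  NZCV=0010
4: ✓ MOVPL  r1←0x78
5: · MOVLS
6: ✓ SUBVC  r2←0x13

FIX = (r1, 0x78)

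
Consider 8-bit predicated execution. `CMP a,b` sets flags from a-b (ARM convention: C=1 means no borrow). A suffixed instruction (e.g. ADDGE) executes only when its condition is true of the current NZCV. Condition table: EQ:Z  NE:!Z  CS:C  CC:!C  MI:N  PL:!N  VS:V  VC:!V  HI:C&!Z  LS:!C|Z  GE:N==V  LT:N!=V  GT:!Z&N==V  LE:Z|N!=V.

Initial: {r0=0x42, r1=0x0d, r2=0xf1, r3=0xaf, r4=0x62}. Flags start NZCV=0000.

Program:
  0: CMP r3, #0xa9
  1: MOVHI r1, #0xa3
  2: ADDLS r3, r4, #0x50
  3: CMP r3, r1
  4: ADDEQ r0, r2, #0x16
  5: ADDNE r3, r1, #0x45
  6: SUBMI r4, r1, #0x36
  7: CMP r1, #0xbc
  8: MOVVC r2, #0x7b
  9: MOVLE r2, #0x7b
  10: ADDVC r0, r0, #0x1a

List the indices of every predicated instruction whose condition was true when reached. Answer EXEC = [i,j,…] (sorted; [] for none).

EXEC = [1,5,8,9,10]

0: ✓ CMP  NZCV=0010
1: ✓ MOVHI  r1←0xa3
2: · ADDLS
3: ✓ CMP  NZCV=0010
4: · ADDEQ
5: ✓ ADDNE  r3←0xe8
6: · SUBMI
7: ✓ CMP  NZCV=1000
8: ✓ MOVVC  r2←0x7b
9: ✓ MOVLE  r2←0x7b
10: ✓ ADDVC  r0←0x5c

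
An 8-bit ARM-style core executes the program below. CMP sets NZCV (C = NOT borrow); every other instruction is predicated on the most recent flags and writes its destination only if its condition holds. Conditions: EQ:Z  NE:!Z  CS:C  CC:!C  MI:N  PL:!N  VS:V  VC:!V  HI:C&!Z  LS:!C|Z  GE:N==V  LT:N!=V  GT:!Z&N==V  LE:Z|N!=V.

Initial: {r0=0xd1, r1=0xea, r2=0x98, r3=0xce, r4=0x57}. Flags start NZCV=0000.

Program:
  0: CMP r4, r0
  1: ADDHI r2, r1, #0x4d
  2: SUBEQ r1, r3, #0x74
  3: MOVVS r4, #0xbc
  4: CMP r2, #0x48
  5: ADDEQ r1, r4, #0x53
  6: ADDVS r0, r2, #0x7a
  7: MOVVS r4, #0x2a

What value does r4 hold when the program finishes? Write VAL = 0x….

VAL = 0x2a

[0] flags=1001 → (cmp)
[1] flags=1001 HI?F → skip
[2] flags=1001 EQ?F → skip
[3] flags=1001 VS?T → r4=0xbc
[4] flags=0011 → (cmp)
[5] flags=0011 EQ?F → skip
[6] flags=0011 VS?T → r0=0x12
[7] flags=0011 VS?T → r4=0x2a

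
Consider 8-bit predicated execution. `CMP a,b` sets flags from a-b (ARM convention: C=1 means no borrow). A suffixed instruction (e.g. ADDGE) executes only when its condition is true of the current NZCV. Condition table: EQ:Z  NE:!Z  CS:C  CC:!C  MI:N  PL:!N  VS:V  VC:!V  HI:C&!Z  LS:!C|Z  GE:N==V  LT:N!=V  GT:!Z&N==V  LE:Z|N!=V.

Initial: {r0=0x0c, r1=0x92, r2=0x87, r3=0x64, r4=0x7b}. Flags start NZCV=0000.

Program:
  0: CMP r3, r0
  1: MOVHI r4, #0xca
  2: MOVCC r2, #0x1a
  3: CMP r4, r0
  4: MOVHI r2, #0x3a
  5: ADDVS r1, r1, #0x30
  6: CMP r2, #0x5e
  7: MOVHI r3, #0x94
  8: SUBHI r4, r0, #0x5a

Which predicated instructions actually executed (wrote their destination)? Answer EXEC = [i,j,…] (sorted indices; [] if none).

[0] flags=0010 → (cmp)
[1] flags=0010 HI?T → r4=0xca
[2] flags=0010 CC?F → skip
[3] flags=1010 → (cmp)
[4] flags=1010 HI?T → r2=0x3a
[5] flags=1010 VS?F → skip
[6] flags=1000 → (cmp)
[7] flags=1000 HI?F → skip
[8] flags=1000 HI?F → skip

EXEC = [1,4]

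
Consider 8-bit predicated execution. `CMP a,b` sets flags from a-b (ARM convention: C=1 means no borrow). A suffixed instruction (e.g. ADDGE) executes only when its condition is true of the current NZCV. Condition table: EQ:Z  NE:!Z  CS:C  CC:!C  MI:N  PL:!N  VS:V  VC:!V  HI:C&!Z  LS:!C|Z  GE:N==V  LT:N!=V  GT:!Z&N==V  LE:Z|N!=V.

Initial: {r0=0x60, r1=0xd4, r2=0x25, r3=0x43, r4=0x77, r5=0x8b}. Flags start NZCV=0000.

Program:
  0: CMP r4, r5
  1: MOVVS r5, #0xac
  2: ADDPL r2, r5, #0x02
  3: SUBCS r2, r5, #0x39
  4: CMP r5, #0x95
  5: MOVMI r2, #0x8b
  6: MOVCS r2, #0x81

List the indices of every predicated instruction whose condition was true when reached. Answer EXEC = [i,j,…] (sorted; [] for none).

[0] flags=1001 → (cmp)
[1] flags=1001 VS?T → r5=0xac
[2] flags=1001 PL?F → skip
[3] flags=1001 CS?F → skip
[4] flags=0010 → (cmp)
[5] flags=0010 MI?F → skip
[6] flags=0010 CS?T → r2=0x81

EXEC = [1,6]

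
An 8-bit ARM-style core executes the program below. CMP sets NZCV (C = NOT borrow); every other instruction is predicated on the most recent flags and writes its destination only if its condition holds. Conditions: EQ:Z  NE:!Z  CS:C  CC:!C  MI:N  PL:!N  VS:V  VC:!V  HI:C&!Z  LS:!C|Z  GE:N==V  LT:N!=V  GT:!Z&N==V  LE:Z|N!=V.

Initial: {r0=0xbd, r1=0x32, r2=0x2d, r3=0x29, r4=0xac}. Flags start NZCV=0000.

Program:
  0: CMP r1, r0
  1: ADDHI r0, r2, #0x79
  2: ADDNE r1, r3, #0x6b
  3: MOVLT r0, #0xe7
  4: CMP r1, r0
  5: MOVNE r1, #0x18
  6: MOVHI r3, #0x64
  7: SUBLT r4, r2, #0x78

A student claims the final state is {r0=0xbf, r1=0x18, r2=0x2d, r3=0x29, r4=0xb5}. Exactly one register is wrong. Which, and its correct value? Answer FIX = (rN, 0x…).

0: ✓ CMP  NZCV=0000
1: · ADDHI
2: ✓ ADDNE  r1←0x94
3: · MOVLT
4: ✓ CMP  NZCV=1000
5: ✓ MOVNE  r1←0x18
6: · MOVHI
7: ✓ SUBLT  r4←0xb5

FIX = (r0, 0xbd)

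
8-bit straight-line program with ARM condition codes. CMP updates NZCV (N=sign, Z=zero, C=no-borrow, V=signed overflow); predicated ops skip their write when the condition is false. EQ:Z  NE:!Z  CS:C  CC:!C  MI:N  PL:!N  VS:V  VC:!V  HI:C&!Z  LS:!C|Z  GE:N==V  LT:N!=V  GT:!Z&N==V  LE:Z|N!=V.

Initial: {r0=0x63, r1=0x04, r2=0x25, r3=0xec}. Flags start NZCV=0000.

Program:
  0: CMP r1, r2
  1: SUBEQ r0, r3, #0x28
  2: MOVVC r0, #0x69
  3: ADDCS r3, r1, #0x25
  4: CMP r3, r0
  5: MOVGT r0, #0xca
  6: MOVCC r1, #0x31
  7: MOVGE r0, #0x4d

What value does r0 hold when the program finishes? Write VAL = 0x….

[0] flags=1000 → (cmp)
[1] flags=1000 EQ?F → skip
[2] flags=1000 VC?T → r0=0x69
[3] flags=1000 CS?F → skip
[4] flags=1010 → (cmp)
[5] flags=1010 GT?F → skip
[6] flags=1010 CC?F → skip
[7] flags=1010 GE?F → skip

VAL = 0x69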